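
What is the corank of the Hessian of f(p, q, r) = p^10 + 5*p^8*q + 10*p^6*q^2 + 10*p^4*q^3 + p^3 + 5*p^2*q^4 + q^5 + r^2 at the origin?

2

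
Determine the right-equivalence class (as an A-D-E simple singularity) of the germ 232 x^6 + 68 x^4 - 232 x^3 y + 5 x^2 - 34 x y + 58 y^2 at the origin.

A_1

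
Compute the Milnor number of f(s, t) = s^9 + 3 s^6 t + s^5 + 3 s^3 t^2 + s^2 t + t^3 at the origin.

The Hessian of f at 0 is [[0, 0], [0, 0]] with rank 0, so corank 2. A Groebner basis of the Jacobian ideal J(f) in C{s,t} is {t^3, s^2 + 3*t^2, s*t}; counting standard monomials gives mu = 4. Corank 2; j^3 = t*(s^2 + t^2) splits into three distinct lines over C (the quadratic factor has nonzero discriminant), so D_4.

4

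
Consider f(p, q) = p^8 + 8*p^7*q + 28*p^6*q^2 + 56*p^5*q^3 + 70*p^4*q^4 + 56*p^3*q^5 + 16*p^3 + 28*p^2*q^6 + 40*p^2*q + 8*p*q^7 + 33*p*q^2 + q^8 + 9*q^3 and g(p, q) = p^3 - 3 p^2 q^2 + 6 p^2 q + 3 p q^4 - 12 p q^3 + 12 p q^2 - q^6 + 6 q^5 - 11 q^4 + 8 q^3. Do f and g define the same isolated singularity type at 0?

The Hessian of f at 0 has rank 0. Corank 2; j^3 = (p + q)*(4*p + 3*q)^2 has shape L^2 M (L != M), so D-series; mu = 9 gives D_9. The Hessian of g at 0 has rank 0. Corank 2; j^3 = (p + 2*q)^3 is a perfect cube, so E-series; the 4-jet and mu = 6 give E_6. f is D_9 but g is E_6, hence not right-equivalent.

No.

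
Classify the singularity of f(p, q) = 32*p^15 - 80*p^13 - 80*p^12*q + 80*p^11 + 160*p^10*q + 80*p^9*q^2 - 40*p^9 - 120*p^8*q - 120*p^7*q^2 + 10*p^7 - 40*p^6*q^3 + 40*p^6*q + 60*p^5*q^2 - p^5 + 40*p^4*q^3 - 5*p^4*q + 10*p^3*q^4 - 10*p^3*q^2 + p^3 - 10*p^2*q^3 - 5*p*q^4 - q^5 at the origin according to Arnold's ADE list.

E8

The Hessian of f at 0 has rank 0. Corank 2; j^3 = p^3 is a perfect cube, so E-series; the 5-jet and mu = 8 give E_8.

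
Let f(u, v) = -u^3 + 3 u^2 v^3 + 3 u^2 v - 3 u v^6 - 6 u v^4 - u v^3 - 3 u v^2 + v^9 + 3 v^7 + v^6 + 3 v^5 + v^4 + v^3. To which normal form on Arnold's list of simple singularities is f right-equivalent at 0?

The Hessian of f at 0 has rank 0. Corank 2; j^3 = -(u - v)^3 is a perfect cube, so E-series; the 4-jet and mu = 7 give E_7.

E7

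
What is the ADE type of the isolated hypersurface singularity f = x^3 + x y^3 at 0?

E_{7}

The Hessian of f at 0 is [[0, 0], [0, 0]] with rank 0, so corank 2. A Groebner basis of the Jacobian ideal J(f) in C{x,y} is {x^3, x*y^2, 3*x^2 + y^3}; counting standard monomials gives mu = 7. Corank 2; j^3 = x^3 is a perfect cube, so E-series; the 4-jet and mu = 7 give E_7.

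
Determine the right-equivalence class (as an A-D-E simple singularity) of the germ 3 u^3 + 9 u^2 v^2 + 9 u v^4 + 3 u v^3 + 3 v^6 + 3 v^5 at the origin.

The Hessian of f at 0 has rank 0. Corank 2; j^3 = 3*u^3 is a perfect cube, so E-series; the 4-jet and mu = 7 give E_7.

E7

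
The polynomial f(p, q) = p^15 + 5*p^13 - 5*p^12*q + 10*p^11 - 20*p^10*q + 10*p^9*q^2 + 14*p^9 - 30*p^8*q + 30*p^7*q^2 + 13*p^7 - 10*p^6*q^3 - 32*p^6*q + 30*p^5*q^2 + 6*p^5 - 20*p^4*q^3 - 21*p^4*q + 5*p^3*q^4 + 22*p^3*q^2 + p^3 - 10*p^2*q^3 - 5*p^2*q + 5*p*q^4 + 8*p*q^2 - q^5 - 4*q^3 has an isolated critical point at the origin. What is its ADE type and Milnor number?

Type D6, Milnor number mu = 6.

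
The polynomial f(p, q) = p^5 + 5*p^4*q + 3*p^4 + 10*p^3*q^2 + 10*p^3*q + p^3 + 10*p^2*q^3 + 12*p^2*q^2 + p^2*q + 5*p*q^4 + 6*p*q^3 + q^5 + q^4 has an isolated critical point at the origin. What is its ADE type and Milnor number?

The Hessian of f at 0 has rank 0. Corank 2; j^3 = p^2*(p + q) has shape L^2 M (L != M), so D-series; mu = 5 gives D_5.

Type D5, Milnor number mu = 5.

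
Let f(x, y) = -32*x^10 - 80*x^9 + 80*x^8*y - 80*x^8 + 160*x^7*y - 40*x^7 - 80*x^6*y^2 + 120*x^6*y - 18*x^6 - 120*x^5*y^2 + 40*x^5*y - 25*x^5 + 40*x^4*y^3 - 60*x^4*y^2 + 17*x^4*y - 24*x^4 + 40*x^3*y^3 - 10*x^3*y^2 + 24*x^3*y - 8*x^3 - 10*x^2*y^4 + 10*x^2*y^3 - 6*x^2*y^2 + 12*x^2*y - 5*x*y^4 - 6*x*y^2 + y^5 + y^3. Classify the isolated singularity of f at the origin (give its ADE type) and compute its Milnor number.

Type E8, Milnor number mu = 8.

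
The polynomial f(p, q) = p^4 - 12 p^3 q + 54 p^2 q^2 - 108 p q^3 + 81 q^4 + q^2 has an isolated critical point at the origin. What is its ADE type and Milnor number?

Type A_{3}, Milnor number mu = 3.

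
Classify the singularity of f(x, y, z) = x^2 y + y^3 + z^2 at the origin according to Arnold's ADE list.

D4

The Hessian of f at 0 is [[0, 0, 0], [0, 0, 0], [0, 0, 2]] with rank 1, so corank 2. A Groebner basis of the Jacobian ideal J(f) in C{x,y,z} is {y^3, x^2 + 3*y^2, x*y, z}; counting standard monomials gives mu = 4. Corank 2; j^3 = y*(x^2 + y^2) splits into three distinct lines over C (the quadratic factor has nonzero discriminant), so D_4.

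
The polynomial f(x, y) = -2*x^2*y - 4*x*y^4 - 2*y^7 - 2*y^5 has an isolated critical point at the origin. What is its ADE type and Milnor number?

Type D_6, Milnor number mu = 6.

The Hessian of f at 0 is [[0, 0], [0, 0]] with rank 0, so corank 2. A Groebner basis of the Jacobian ideal J(f) in C{x,y} is {x*y + y^4, x*y^2, x^2 - 5*x*y}; counting standard monomials gives mu = 6. Corank 2; j^3 = -2*x^2*y has shape L^2 M (L != M), so D-series; mu = 6 gives D_6.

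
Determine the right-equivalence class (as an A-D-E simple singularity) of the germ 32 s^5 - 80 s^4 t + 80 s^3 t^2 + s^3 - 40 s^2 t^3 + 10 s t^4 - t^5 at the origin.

E_8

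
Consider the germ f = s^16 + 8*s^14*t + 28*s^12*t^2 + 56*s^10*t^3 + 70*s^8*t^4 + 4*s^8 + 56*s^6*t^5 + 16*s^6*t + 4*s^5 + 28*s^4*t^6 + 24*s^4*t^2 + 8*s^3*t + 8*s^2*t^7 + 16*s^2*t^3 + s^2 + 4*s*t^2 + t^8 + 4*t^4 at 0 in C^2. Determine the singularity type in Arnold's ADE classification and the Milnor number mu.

The Hessian of f at 0 is [[2, 0], [0, 0]] with rank 1, so corank 1. A Groebner basis of the Jacobian ideal J(f) in C{s,t} is {-s^2/4 + t^4, s^3 - s*t/2 - t^3, s^2*t + s/4 + t^2/2, s^2/2 + s*t^2}; counting standard monomials gives mu = 7. Corank 1: A-series; mu = 7 gives A_7.

Type A7, Milnor number mu = 7.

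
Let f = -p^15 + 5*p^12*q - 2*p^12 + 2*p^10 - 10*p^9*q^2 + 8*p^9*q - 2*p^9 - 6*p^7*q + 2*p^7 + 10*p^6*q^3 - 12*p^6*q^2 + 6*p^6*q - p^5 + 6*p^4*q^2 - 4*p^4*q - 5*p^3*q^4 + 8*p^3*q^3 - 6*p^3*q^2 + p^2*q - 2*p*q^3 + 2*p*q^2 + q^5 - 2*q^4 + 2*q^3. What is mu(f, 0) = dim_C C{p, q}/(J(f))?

4

The Hessian of f at 0 is [[0, 0], [0, 0]] with rank 0, so corank 2. A Groebner basis of the Jacobian ideal J(f) in C{p,q} is {q^3, p^2 + 2*q^2, p*q + q^2}; counting standard monomials gives mu = 4. Corank 2; j^3 = q*(p^2 + 2*p*q + 2*q^2) splits into three distinct lines over C (the quadratic factor has nonzero discriminant), so D_4.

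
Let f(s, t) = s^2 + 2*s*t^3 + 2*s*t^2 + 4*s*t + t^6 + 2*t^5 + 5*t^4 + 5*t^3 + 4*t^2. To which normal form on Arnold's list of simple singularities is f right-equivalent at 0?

A_2

The Hessian of f at 0 has rank 1. Corank 1: A-series; mu = 2 gives A_2.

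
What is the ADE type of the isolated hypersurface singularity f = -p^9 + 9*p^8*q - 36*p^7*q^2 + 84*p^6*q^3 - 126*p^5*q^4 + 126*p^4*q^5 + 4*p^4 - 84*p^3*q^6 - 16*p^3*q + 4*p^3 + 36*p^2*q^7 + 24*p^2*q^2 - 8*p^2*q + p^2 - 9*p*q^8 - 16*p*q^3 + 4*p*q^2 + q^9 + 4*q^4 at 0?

A_8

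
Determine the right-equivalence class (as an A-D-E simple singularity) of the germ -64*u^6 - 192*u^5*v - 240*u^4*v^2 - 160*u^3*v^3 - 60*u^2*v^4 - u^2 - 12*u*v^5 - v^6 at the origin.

A5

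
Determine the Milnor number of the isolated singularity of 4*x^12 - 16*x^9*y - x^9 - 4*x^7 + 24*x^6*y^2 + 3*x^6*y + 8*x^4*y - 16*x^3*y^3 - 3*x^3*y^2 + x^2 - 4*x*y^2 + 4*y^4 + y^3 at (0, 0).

The Hessian of f at 0 has rank 1. Corank 1: A-series; mu = 2 gives A_2.

2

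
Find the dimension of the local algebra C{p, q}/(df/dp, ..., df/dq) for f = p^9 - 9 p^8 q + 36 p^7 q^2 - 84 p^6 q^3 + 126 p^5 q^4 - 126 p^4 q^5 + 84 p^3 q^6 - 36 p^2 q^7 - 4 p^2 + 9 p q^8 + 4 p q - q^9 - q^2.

The Hessian of f at 0 has rank 1. Corank 1: A-series; mu = 8 gives A_8.

8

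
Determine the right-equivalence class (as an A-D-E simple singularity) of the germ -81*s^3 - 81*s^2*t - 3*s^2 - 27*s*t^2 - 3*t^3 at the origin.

A2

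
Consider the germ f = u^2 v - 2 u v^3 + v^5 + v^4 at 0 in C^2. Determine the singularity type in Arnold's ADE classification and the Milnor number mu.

The Hessian of f at 0 is [[0, 0], [0, 0]] with rank 0, so corank 2. A Groebner basis of the Jacobian ideal J(f) in C{u,v} is {u*v^2, -u*v + v^3, u^2 + 4*u*v}; counting standard monomials gives mu = 5. Corank 2; j^3 = u^2*v has shape L^2 M (L != M), so D-series; mu = 5 gives D_5.

Type D_5, Milnor number mu = 5.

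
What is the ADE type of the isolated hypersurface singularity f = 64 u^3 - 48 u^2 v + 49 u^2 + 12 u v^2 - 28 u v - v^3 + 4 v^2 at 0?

A_2

The Hessian of f at 0 has rank 1. Corank 1: A-series; mu = 2 gives A_2.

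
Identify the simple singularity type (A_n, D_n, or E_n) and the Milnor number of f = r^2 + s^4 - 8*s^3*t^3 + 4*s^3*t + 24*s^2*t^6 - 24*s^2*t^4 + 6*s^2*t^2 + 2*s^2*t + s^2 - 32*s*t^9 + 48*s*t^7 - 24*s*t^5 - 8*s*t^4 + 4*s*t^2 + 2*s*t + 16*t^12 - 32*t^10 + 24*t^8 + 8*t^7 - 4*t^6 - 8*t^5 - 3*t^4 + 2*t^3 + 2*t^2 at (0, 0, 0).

Type A1, Milnor number mu = 1.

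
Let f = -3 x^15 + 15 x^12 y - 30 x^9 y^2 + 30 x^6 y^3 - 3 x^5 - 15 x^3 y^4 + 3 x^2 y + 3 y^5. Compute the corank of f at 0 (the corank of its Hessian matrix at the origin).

The Hessian at 0 is [[0, 0], [0, 0]] of rank 0; hence corank 2.

2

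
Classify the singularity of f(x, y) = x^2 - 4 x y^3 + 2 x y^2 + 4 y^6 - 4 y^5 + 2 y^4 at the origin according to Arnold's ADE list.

The Hessian of f at 0 has rank 1. Corank 1: A-series; mu = 3 gives A_3.

A3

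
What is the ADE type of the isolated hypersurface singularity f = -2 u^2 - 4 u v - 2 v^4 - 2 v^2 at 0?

A_3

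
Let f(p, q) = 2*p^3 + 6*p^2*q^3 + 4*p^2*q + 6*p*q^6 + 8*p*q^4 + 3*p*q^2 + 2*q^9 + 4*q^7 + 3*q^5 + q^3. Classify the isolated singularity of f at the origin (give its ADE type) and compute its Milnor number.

Type D4, Milnor number mu = 4.

The Hessian of f at 0 has rank 0. Corank 2; j^3 = (p + q)*(2*p^2 + 2*p*q + q^2) splits into three distinct lines over C (the quadratic factor has nonzero discriminant), so D_4.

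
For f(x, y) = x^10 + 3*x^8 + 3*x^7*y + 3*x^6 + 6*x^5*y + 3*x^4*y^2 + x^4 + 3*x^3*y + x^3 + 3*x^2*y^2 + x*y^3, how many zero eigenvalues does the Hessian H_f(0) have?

Hessian at 0 has rank 0.

2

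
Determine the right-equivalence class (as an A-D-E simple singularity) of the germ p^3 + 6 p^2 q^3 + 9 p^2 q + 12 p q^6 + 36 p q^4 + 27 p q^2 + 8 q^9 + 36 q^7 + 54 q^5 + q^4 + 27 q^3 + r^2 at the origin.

E_6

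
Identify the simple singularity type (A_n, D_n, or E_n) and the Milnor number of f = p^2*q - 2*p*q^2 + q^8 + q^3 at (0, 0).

Type D_{9}, Milnor number mu = 9.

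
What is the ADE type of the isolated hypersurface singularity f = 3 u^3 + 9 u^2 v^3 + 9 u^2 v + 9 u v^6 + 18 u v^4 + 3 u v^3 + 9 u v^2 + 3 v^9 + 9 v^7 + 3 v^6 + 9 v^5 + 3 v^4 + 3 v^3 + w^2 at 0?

E_7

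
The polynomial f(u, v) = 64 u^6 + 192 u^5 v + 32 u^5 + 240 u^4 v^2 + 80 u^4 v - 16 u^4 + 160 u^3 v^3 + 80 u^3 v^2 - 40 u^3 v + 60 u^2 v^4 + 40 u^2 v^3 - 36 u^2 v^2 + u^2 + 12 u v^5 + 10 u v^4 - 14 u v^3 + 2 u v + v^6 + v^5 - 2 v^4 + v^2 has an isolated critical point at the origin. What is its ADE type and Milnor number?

Type A_4, Milnor number mu = 4.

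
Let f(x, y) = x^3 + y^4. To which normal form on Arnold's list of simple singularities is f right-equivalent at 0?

The Hessian of f at 0 is [[0, 0], [0, 0]] with rank 0, so corank 2. A Groebner basis of the Jacobian ideal J(f) in C{x,y} is {y^3, x^2}; counting standard monomials gives mu = 6. Corank 2; j^3 = x^3 is a perfect cube, so E-series; the 4-jet and mu = 6 give E_6.

E_6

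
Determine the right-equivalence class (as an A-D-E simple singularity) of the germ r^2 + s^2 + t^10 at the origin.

A9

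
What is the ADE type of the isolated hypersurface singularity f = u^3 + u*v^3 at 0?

E_7

The Hessian of f at 0 has rank 0. Corank 2; j^3 = u^3 is a perfect cube, so E-series; the 4-jet and mu = 7 give E_7.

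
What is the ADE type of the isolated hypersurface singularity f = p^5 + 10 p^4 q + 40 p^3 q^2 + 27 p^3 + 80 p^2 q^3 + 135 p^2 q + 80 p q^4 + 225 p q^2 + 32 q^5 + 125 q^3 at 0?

The Hessian of f at 0 is [[0, 0], [0, 0]] with rank 0, so corank 2. A Groebner basis of the Jacobian ideal J(f) in C{p,q} is {q^5, p*q^3 + 7*q^4/4, p^2 + 10*p*q/3 + 25*q^2/9}; counting standard monomials gives mu = 8. Corank 2; j^3 = (3*p + 5*q)^3 is a perfect cube, so E-series; the 5-jet and mu = 8 give E_8.

E_8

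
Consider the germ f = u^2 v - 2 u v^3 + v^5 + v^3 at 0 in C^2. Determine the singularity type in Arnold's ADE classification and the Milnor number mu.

The Hessian of f at 0 is [[0, 0], [0, 0]] with rank 0, so corank 2. A Groebner basis of the Jacobian ideal J(f) in C{u,v} is {v^3, u^2 + 3*v^2, u*v}; counting standard monomials gives mu = 4. Corank 2; j^3 = v*(u^2 + v^2) splits into three distinct lines over C (the quadratic factor has nonzero discriminant), so D_4.

Type D_{4}, Milnor number mu = 4.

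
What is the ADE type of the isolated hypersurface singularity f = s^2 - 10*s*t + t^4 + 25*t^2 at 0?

The Hessian of f at 0 has rank 1. Corank 1: A-series; mu = 3 gives A_3.

A_{3}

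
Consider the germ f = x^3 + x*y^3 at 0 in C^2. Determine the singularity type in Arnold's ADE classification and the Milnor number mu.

Type E_7, Milnor number mu = 7.

The Hessian of f at 0 is [[0, 0], [0, 0]] with rank 0, so corank 2. A Groebner basis of the Jacobian ideal J(f) in C{x,y} is {x^3, x*y^2, 3*x^2 + y^3}; counting standard monomials gives mu = 7. Corank 2; j^3 = x^3 is a perfect cube, so E-series; the 4-jet and mu = 7 give E_7.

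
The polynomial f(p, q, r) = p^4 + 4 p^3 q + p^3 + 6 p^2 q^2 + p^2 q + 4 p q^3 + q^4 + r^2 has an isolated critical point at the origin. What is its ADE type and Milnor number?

Type D_5, Milnor number mu = 5.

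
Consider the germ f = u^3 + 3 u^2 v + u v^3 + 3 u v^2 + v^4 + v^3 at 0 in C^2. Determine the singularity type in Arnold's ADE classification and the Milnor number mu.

The Hessian of f at 0 is [[0, 0], [0, 0]] with rank 0, so corank 2. A Groebner basis of the Jacobian ideal J(f) in C{u,v} is {u^3 + 3*u^2*v + 6*u^2 + 12*u*v + 6*v^2, -3*u^2 + u*v^2 - 6*u*v - 3*v^2, 3*u^2 + 6*u*v + v^3 + 3*v^2}; counting standard monomials gives mu = 7. Corank 2; j^3 = (u + v)^3 is a perfect cube, so E-series; the 4-jet and mu = 7 give E_7.

Type E_{7}, Milnor number mu = 7.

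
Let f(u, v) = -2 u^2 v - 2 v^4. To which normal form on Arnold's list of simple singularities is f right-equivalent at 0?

D_5

The Hessian of f at 0 is [[0, 0], [0, 0]] with rank 0, so corank 2. A Groebner basis of the Jacobian ideal J(f) in C{u,v} is {u^3, u^2/4 + v^3, u*v}; counting standard monomials gives mu = 5. Corank 2; j^3 = -2*u^2*v has shape L^2 M (L != M), so D-series; mu = 5 gives D_5.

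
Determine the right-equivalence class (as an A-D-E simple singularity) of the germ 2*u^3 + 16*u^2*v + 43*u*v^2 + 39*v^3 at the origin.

D_{4}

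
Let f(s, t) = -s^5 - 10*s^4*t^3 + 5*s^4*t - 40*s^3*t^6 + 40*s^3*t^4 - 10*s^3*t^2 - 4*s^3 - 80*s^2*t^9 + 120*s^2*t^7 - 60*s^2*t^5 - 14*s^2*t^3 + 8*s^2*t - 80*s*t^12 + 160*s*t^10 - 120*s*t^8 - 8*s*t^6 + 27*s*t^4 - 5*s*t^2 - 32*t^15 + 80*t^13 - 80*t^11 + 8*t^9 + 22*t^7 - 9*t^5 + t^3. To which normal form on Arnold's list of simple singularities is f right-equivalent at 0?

D_{6}

The Hessian of f at 0 has rank 0. Corank 2; j^3 = -(s - t)*(2*s - t)^2 has shape L^2 M (L != M), so D-series; mu = 6 gives D_6.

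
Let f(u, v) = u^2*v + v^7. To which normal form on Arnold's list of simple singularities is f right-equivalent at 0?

D8

The Hessian of f at 0 has rank 0. Corank 2; j^3 = u^2*v has shape L^2 M (L != M), so D-series; mu = 8 gives D_8.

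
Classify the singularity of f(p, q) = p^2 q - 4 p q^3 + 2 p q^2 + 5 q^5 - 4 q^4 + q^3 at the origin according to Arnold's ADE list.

D6

The Hessian of f at 0 has rank 0. Corank 2; j^3 = q*(p + q)^2 has shape L^2 M (L != M), so D-series; mu = 6 gives D_6.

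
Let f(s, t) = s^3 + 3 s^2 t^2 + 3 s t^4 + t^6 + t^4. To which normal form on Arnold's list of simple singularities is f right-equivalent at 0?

E6

The Hessian of f at 0 has rank 0. Corank 2; j^3 = s^3 is a perfect cube, so E-series; the 4-jet and mu = 6 give E_6.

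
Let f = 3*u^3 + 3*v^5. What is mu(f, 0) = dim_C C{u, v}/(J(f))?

The Hessian of f at 0 is [[0, 0], [0, 0]] with rank 0, so corank 2. A Groebner basis of the Jacobian ideal J(f) in C{u,v} is {v^4, u^2}; counting standard monomials gives mu = 8. Corank 2; j^3 = 3*u^3 is a perfect cube, so E-series; the 5-jet and mu = 8 give E_8.

8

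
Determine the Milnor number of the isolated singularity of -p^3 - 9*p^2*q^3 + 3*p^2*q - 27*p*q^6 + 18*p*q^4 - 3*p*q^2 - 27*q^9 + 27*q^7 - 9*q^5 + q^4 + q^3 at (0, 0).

The Hessian of f at 0 is [[0, 0], [0, 0]] with rank 0, so corank 2. A Groebner basis of the Jacobian ideal J(f) in C{p,q} is {q^3, p^2 - 2*p*q + q^2}; counting standard monomials gives mu = 6. Corank 2; j^3 = -(p - q)^3 is a perfect cube, so E-series; the 4-jet and mu = 6 give E_6.

6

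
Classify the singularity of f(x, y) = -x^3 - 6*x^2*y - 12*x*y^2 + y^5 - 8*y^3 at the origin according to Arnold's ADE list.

E_{8}

The Hessian of f at 0 is [[0, 0], [0, 0]] with rank 0, so corank 2. A Groebner basis of the Jacobian ideal J(f) in C{x,y} is {y^4, x^2 + 4*x*y + 4*y^2}; counting standard monomials gives mu = 8. Corank 2; j^3 = -(x + 2*y)^3 is a perfect cube, so E-series; the 5-jet and mu = 8 give E_8.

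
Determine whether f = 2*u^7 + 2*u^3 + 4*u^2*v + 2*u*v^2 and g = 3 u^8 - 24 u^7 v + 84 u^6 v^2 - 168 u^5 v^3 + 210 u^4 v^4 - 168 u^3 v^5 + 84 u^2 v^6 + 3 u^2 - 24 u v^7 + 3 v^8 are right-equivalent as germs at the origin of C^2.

The Hessian of f at 0 has rank 0. Corank 2; j^3 = 2*u*(u + v)^2 has shape L^2 M (L != M), so D-series; mu = 8 gives D_8. The Hessian of g at 0 has rank 1. Corank 1: A-series; mu = 7 gives A_7. f is D_8 but g is A_7, hence not right-equivalent.

No.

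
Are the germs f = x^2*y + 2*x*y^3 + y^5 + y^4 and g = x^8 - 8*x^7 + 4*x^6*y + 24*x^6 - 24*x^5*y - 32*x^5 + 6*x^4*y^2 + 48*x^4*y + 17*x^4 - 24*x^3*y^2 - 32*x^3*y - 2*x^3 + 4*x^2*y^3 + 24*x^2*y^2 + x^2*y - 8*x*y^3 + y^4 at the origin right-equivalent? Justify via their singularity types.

The Hessian of f at 0 is [[0, 0], [0, 0]] with rank 0, so corank 2. A Groebner basis of the Jacobian ideal J(f) in C{x,y} is {x*y^2, x*y + y^3, x^2 - 4*x*y}; counting standard monomials gives mu = 5. Corank 2; j^3 = x^2*y has shape L^2 M (L != M), so D-series; mu = 5 gives D_5. The Hessian of g at 0 is [[0, 0], [0, 0]] with rank 0, so corank 2. A Groebner basis of the Jacobian ideal J(g) in C{x,y} is {x*y^2, x*y/8 + y^3, x^2 - x*y/2}; counting standard monomials gives mu = 5. Corank 2; j^3 = -x^2*(2*x - y) has shape L^2 M (L != M), so D-series; mu = 5 gives D_5. Both have type D_5, hence right-equivalent.

Yes.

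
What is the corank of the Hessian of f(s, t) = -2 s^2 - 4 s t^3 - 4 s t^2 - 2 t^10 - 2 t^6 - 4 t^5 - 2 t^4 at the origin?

1

Hessian at 0 has rank 1.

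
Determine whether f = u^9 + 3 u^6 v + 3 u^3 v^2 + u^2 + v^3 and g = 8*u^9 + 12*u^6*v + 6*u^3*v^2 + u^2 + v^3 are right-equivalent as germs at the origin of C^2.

The Hessian of f at 0 is [[2, 0], [0, 0]] with rank 1, so corank 1. A Groebner basis of the Jacobian ideal J(f) in C{u,v} is {v^2, u}; counting standard monomials gives mu = 2. Corank 1: A-series; mu = 2 gives A_2. The Hessian of g at 0 is [[2, 0], [0, 0]] with rank 1, so corank 1. A Groebner basis of the Jacobian ideal J(g) in C{u,v} is {v^2, u}; counting standard monomials gives mu = 2. Corank 1: A-series; mu = 2 gives A_2. Both have type A_2, hence right-equivalent.

Yes.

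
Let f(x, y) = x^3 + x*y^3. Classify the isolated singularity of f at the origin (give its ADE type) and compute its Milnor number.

The Hessian of f at 0 is [[0, 0], [0, 0]] with rank 0, so corank 2. A Groebner basis of the Jacobian ideal J(f) in C{x,y} is {x^3, x*y^2, 3*x^2 + y^3}; counting standard monomials gives mu = 7. Corank 2; j^3 = x^3 is a perfect cube, so E-series; the 4-jet and mu = 7 give E_7.

Type E7, Milnor number mu = 7.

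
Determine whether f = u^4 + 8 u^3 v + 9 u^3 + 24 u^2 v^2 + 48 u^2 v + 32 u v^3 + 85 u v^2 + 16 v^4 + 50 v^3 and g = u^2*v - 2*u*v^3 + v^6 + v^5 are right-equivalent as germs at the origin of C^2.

No.

The Hessian of f at 0 has rank 0. Corank 2; j^3 = (u + 2*v)*(3*u + 5*v)^2 has shape L^2 M (L != M), so D-series; mu = 5 gives D_5. The Hessian of g at 0 has rank 0. Corank 2; j^3 = u^2*v has shape L^2 M (L != M), so D-series; mu = 7 gives D_7. f is D_5 but g is D_7, hence not right-equivalent.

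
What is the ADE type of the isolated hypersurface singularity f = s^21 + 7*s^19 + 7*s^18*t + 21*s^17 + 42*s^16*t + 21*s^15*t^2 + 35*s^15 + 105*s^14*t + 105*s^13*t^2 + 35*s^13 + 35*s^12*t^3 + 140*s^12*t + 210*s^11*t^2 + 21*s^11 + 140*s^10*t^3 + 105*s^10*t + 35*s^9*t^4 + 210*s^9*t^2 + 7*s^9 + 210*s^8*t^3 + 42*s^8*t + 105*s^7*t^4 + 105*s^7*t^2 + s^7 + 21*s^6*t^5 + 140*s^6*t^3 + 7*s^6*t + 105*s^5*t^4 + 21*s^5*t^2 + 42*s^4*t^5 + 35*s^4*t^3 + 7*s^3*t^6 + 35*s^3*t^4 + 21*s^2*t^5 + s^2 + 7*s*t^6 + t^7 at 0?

A_{6}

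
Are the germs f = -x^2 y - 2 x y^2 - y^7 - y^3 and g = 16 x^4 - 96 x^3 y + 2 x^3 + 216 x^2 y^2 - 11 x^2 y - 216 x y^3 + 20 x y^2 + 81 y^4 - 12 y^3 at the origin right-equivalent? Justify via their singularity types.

No.

The Hessian of f at 0 has rank 0. Corank 2; j^3 = -y*(x + y)^2 has shape L^2 M (L != M), so D-series; mu = 8 gives D_8. The Hessian of g at 0 has rank 0. Corank 2; j^3 = (x - 2*y)^2*(2*x - 3*y) has shape L^2 M (L != M), so D-series; mu = 5 gives D_5. f is D_8 but g is D_5, hence not right-equivalent.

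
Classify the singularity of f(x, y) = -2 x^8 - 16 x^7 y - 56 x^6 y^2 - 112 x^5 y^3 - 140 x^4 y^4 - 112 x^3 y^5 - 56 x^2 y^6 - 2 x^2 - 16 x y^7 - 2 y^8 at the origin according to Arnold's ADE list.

A7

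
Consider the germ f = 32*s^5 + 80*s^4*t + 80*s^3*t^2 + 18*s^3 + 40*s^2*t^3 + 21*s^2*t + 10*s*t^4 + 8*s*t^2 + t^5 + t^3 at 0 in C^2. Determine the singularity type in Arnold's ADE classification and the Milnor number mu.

Type D_6, Milnor number mu = 6.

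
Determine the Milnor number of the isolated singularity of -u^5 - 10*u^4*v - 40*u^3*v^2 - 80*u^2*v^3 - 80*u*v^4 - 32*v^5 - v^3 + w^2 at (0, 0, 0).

8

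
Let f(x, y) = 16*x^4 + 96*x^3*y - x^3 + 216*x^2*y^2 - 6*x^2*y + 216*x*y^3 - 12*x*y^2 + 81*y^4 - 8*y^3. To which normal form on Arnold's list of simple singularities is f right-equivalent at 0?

E6

The Hessian of f at 0 is [[0, 0], [0, 0]] with rank 0, so corank 2. A Groebner basis of the Jacobian ideal J(f) in C{x,y} is {y^4, x*y^2 + 11*y^3/6, x^2 + 4*x*y + 4*y^2}; counting standard monomials gives mu = 6. Corank 2; j^3 = -(x + 2*y)^3 is a perfect cube, so E-series; the 4-jet and mu = 6 give E_6.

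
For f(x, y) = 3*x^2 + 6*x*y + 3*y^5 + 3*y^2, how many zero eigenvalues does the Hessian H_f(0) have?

1

Hessian at 0 has rank 1.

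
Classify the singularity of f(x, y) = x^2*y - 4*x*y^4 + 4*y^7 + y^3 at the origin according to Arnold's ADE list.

The Hessian of f at 0 is [[0, 0], [0, 0]] with rank 0, so corank 2. A Groebner basis of the Jacobian ideal J(f) in C{x,y} is {y^3, x^2 + 3*y^2, x*y}; counting standard monomials gives mu = 4. Corank 2; j^3 = y*(x^2 + y^2) splits into three distinct lines over C (the quadratic factor has nonzero discriminant), so D_4.

D_4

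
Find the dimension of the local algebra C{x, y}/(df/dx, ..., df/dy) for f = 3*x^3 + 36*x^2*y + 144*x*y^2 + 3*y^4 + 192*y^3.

6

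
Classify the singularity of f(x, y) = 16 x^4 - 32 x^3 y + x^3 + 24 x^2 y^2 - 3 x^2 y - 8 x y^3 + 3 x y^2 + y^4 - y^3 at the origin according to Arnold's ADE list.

E_{6}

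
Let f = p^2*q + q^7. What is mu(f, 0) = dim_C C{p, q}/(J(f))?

8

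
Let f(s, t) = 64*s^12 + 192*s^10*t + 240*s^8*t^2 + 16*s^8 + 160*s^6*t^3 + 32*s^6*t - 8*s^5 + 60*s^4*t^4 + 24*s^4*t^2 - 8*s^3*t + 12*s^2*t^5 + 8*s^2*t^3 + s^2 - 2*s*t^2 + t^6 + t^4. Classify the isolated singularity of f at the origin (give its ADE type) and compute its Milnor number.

Type A5, Milnor number mu = 5.

The Hessian of f at 0 is [[2, 0], [0, 0]] with rank 1, so corank 1. A Groebner basis of the Jacobian ideal J(f) in C{s,t} is {s^3, s^2*t, -s + t^2}; counting standard monomials gives mu = 5. Corank 1: A-series; mu = 5 gives A_5.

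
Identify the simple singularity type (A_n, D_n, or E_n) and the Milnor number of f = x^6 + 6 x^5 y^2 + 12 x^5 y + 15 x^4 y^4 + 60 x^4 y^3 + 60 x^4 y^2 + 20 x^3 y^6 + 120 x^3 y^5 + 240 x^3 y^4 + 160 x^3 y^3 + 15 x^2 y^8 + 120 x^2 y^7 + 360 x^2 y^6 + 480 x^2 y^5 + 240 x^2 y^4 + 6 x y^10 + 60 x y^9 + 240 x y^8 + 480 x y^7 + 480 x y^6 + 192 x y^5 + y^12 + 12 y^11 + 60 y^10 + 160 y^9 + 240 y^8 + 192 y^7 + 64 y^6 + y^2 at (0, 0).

Type A5, Milnor number mu = 5.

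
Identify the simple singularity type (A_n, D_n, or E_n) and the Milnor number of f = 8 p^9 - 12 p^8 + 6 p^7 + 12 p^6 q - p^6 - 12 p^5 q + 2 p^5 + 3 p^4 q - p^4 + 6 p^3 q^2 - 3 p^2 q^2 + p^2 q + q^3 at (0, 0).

Type D4, Milnor number mu = 4.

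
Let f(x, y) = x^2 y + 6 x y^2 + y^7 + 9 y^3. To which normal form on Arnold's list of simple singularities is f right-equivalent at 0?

D_{8}

The Hessian of f at 0 is [[0, 0], [0, 0]] with rank 0, so corank 2. A Groebner basis of the Jacobian ideal J(f) in C{x,y} is {x^2/7 + y^6 - 9*y^2/7, x^3 + 27*y^3, x*y + 3*y^2}; counting standard monomials gives mu = 8. Corank 2; j^3 = y*(x + 3*y)^2 has shape L^2 M (L != M), so D-series; mu = 8 gives D_8.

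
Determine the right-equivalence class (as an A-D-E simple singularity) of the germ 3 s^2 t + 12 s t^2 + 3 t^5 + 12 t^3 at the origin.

D_6

The Hessian of f at 0 has rank 0. Corank 2; j^3 = 3*t*(s + 2*t)^2 has shape L^2 M (L != M), so D-series; mu = 6 gives D_6.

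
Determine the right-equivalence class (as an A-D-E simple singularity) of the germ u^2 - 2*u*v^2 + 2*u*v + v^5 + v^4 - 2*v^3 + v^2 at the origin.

The Hessian of f at 0 has rank 1. Corank 1: A-series; mu = 4 gives A_4.

A_4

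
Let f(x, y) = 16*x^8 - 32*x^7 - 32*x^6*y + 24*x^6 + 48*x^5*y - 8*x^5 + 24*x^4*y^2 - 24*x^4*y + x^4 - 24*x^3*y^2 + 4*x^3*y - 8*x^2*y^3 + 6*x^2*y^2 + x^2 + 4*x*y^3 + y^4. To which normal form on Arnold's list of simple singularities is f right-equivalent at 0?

The Hessian of f at 0 has rank 1. Corank 1: A-series; mu = 3 gives A_3.

A_3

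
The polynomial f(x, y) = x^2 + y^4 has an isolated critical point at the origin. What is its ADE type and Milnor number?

Type A_{3}, Milnor number mu = 3.

The Hessian of f at 0 has rank 1. Corank 1: A-series; mu = 3 gives A_3.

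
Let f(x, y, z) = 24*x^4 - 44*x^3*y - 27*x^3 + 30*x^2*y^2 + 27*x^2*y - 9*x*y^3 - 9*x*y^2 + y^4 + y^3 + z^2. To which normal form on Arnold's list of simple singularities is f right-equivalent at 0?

The Hessian of f at 0 has rank 1. Corank 2; j^3 = -(3*x - y)^3 is a perfect cube, so E-series; the 4-jet and mu = 7 give E_7.

E_{7}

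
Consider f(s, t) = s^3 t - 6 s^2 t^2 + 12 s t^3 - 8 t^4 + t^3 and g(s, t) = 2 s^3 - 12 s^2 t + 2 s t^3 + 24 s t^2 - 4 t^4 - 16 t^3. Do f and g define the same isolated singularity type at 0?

The Hessian of f at 0 has rank 0. Corank 2; j^3 = t^3 is a perfect cube, so E-series; the 4-jet and mu = 7 give E_7. The Hessian of g at 0 has rank 0. Corank 2; j^3 = 2*(s - 2*t)^3 is a perfect cube, so E-series; the 4-jet and mu = 7 give E_7. Both have type E_7, hence right-equivalent.

Yes.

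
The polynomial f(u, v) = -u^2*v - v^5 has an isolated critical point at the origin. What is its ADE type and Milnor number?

The Hessian of f at 0 is [[0, 0], [0, 0]] with rank 0, so corank 2. A Groebner basis of the Jacobian ideal J(f) in C{u,v} is {u^2/5 + v^4, u^3, u*v}; counting standard monomials gives mu = 6. Corank 2; j^3 = -u^2*v has shape L^2 M (L != M), so D-series; mu = 6 gives D_6.

Type D6, Milnor number mu = 6.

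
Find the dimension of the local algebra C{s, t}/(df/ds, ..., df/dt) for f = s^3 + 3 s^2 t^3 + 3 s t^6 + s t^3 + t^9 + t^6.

7

The Hessian of f at 0 is [[0, 0], [0, 0]] with rank 0, so corank 2. A Groebner basis of the Jacobian ideal J(f) in C{s,t} is {s^3, s*t^2, 3*s^2 + t^3}; counting standard monomials gives mu = 7. Corank 2; j^3 = s^3 is a perfect cube, so E-series; the 4-jet and mu = 7 give E_7.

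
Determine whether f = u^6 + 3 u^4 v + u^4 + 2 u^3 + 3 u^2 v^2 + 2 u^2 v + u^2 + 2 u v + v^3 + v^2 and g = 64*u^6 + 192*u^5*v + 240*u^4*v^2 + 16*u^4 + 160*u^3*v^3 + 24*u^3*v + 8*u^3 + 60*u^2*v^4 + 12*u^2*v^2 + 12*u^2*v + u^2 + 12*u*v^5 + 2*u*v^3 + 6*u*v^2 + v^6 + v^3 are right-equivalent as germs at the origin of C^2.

Yes.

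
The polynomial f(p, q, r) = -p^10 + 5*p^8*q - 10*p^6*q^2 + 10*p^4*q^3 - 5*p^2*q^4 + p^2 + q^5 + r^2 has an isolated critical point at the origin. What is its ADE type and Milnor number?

Type A_{4}, Milnor number mu = 4.

The Hessian of f at 0 has rank 2. Corank 1: A-series; mu = 4 gives A_4.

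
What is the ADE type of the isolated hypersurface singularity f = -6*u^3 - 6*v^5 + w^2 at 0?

E8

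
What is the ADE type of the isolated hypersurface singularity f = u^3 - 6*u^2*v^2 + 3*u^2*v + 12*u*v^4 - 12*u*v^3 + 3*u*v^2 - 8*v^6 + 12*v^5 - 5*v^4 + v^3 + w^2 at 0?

The Hessian of f at 0 is [[0, 0, 0], [0, 0, 0], [0, 0, 2]] with rank 1, so corank 2. A Groebner basis of the Jacobian ideal J(f) in C{u,v,w} is {u^3 - 3*u^2/4 - 3*u*v/2 - 3*v^2/4, u^2*v + u^2/2 + u*v + v^2/2, -u^2/4 + u*v^2 - u*v/2 - v^2/4, v^3, w}; counting standard monomials gives mu = 6. Corank 2; j^3 = (u + v)^3 is a perfect cube, so E-series; the 4-jet and mu = 6 give E_6.

E_{6}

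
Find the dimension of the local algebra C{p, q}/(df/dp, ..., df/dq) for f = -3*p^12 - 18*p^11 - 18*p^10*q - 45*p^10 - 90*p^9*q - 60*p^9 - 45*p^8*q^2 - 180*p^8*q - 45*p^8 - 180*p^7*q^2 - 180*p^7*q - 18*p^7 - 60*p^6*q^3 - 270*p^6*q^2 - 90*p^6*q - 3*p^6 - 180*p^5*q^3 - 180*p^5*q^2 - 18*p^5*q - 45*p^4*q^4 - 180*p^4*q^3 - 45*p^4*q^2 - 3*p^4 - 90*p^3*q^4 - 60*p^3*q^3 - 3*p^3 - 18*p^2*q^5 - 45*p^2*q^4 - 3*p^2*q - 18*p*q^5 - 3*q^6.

7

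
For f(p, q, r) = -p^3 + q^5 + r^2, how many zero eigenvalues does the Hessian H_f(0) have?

2

The Hessian at 0 is [[0, 0, 0], [0, 0, 0], [0, 0, 2]] of rank 1; hence corank 2.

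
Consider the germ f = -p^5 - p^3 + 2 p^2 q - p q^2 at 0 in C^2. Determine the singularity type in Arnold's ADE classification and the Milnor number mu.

Type D_6, Milnor number mu = 6.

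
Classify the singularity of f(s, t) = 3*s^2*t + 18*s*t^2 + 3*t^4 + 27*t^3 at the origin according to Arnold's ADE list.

D_5

The Hessian of f at 0 has rank 0. Corank 2; j^3 = 3*t*(s + 3*t)^2 has shape L^2 M (L != M), so D-series; mu = 5 gives D_5.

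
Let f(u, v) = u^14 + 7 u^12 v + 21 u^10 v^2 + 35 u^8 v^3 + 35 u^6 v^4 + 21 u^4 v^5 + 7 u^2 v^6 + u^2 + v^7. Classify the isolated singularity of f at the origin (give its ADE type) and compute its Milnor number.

Type A_6, Milnor number mu = 6.

The Hessian of f at 0 has rank 1. Corank 1: A-series; mu = 6 gives A_6.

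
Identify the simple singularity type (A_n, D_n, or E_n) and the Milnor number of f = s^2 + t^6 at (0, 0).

The Hessian of f at 0 has rank 1. Corank 1: A-series; mu = 5 gives A_5.

Type A_5, Milnor number mu = 5.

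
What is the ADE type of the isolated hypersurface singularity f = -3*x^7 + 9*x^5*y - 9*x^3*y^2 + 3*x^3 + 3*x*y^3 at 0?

The Hessian of f at 0 is [[0, 0], [0, 0]] with rank 0, so corank 2. A Groebner basis of the Jacobian ideal J(f) in C{x,y} is {x^3, x*y^2, 3*x^2 + y^3}; counting standard monomials gives mu = 7. Corank 2; j^3 = 3*x^3 is a perfect cube, so E-series; the 4-jet and mu = 7 give E_7.

E_{7}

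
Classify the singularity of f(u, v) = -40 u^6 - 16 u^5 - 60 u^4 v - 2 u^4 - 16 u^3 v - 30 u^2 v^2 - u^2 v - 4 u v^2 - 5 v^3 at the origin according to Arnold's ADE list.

D_{4}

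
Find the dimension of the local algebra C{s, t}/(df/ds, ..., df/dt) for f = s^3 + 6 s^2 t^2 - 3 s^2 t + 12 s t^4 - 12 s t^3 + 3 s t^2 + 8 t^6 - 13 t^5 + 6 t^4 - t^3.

8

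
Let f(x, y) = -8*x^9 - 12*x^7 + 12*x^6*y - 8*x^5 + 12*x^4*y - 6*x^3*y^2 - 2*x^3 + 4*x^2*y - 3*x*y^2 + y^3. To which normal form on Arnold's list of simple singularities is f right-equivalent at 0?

D_{4}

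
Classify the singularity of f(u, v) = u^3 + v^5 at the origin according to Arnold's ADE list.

E_{8}

The Hessian of f at 0 is [[0, 0], [0, 0]] with rank 0, so corank 2. A Groebner basis of the Jacobian ideal J(f) in C{u,v} is {v^4, u^2}; counting standard monomials gives mu = 8. Corank 2; j^3 = u^3 is a perfect cube, so E-series; the 5-jet and mu = 8 give E_8.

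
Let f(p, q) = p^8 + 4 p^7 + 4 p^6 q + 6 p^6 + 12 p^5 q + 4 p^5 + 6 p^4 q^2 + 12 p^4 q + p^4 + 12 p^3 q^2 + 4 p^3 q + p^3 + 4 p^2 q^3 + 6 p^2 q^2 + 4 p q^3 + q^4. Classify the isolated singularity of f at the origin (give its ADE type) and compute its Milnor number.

Type E_{6}, Milnor number mu = 6.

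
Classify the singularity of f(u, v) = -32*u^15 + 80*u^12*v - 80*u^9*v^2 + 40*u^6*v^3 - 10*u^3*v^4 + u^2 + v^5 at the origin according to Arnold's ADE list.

The Hessian of f at 0 has rank 1. Corank 1: A-series; mu = 4 gives A_4.

A_4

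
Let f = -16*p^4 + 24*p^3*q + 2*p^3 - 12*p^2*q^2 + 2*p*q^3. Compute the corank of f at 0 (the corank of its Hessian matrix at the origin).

2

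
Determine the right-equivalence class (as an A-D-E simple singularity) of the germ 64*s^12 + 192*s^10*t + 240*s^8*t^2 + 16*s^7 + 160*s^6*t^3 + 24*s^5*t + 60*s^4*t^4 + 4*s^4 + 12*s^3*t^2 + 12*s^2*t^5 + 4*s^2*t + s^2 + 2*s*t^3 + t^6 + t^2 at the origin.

A1

The Hessian of f at 0 has rank 2. Corank 0: nondegenerate Morse point, so A_1.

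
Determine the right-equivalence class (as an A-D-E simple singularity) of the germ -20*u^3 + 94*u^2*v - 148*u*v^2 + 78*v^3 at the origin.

D_4

The Hessian of f at 0 has rank 0. Corank 2; j^3 = -2*(2*u - 3*v)*(5*u^2 - 16*u*v + 13*v^2) splits into three distinct lines over C (the quadratic factor has nonzero discriminant), so D_4.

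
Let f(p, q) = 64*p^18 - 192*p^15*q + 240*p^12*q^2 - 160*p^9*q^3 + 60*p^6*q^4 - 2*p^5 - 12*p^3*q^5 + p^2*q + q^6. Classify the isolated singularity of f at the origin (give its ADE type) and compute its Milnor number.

Type D_{7}, Milnor number mu = 7.

The Hessian of f at 0 is [[0, 0], [0, 0]] with rank 0, so corank 2. A Groebner basis of the Jacobian ideal J(f) in C{p,q} is {p^2/6 + q^5, p^3, p*q}; counting standard monomials gives mu = 7. Corank 2; j^3 = p^2*q has shape L^2 M (L != M), so D-series; mu = 7 gives D_7.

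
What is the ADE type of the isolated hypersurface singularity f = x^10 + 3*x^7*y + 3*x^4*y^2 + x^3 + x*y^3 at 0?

E_7

The Hessian of f at 0 has rank 0. Corank 2; j^3 = x^3 is a perfect cube, so E-series; the 4-jet and mu = 7 give E_7.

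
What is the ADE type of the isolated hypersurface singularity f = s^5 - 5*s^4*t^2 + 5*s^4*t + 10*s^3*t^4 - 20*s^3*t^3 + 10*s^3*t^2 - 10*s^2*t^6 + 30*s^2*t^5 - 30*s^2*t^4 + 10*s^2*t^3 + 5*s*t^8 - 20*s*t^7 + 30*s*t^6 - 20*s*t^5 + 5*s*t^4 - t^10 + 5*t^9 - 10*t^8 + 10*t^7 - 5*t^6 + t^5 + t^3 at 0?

The Hessian of f at 0 has rank 0. Corank 2; j^3 = t^3 is a perfect cube, so E-series; the 5-jet and mu = 8 give E_8.

E8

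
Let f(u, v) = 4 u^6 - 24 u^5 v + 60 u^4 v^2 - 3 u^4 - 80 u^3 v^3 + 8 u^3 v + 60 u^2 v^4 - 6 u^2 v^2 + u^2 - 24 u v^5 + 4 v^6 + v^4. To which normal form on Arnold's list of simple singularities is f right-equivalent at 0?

A_3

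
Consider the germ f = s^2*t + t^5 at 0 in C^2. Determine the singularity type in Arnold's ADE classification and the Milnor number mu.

Type D_{6}, Milnor number mu = 6.

The Hessian of f at 0 is [[0, 0], [0, 0]] with rank 0, so corank 2. A Groebner basis of the Jacobian ideal J(f) in C{s,t} is {s^2/5 + t^4, s^3, s*t}; counting standard monomials gives mu = 6. Corank 2; j^3 = s^2*t has shape L^2 M (L != M), so D-series; mu = 6 gives D_6.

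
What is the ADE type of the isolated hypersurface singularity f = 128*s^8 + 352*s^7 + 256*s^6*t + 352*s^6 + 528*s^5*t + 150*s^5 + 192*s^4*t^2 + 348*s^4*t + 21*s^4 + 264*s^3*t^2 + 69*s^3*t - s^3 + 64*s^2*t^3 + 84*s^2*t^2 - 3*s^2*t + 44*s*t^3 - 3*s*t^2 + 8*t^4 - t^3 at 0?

The Hessian of f at 0 has rank 0. Corank 2; j^3 = -(s + t)^3 is a perfect cube, so E-series; the 4-jet and mu = 7 give E_7.

E7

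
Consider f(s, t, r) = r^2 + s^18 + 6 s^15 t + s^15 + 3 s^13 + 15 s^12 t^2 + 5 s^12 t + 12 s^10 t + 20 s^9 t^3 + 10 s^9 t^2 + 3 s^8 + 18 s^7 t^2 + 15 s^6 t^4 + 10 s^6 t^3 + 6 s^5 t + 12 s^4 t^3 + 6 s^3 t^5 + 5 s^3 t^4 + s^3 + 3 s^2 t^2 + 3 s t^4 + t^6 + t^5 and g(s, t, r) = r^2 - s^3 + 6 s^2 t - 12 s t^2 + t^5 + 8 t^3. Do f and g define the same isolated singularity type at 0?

Yes.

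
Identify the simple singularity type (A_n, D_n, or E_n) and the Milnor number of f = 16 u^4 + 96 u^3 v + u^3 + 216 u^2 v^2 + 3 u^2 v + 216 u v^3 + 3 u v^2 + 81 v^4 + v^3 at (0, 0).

Type E6, Milnor number mu = 6.

The Hessian of f at 0 has rank 0. Corank 2; j^3 = (u + v)^3 is a perfect cube, so E-series; the 4-jet and mu = 6 give E_6.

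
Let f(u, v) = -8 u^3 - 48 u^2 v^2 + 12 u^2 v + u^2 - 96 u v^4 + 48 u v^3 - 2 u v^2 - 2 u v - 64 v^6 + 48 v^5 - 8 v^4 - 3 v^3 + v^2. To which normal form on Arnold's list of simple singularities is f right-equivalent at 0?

The Hessian of f at 0 is [[2, -2], [-2, 2]] with rank 1, so corank 1. A Groebner basis of the Jacobian ideal J(f) in C{u,v} is {v^2, u - v}; counting standard monomials gives mu = 2. Corank 1: A-series; mu = 2 gives A_2.

A2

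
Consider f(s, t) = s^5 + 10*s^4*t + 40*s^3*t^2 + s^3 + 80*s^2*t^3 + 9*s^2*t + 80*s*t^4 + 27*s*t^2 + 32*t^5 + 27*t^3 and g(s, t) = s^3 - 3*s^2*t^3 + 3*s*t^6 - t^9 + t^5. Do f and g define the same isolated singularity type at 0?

The Hessian of f at 0 has rank 0. Corank 2; j^3 = (s + 3*t)^3 is a perfect cube, so E-series; the 5-jet and mu = 8 give E_8. The Hessian of g at 0 has rank 0. Corank 2; j^3 = s^3 is a perfect cube, so E-series; the 5-jet and mu = 8 give E_8. Both have type E_8, hence right-equivalent.

Yes.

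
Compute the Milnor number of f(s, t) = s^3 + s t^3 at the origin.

The Hessian of f at 0 has rank 0. Corank 2; j^3 = s^3 is a perfect cube, so E-series; the 4-jet and mu = 7 give E_7.

7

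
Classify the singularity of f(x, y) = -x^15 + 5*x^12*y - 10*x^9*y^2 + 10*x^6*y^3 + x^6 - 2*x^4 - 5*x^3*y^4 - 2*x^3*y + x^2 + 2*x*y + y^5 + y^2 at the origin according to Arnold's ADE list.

The Hessian of f at 0 has rank 1. Corank 1: A-series; mu = 4 gives A_4.

A_4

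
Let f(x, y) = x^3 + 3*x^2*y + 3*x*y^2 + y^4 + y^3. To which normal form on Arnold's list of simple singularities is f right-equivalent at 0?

The Hessian of f at 0 has rank 0. Corank 2; j^3 = (x + y)^3 is a perfect cube, so E-series; the 4-jet and mu = 6 give E_6.

E_{6}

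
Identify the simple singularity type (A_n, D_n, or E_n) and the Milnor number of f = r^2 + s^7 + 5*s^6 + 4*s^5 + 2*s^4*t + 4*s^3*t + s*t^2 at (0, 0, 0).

Type D_7, Milnor number mu = 7.

The Hessian of f at 0 has rank 1. Corank 2; j^3 = s*t^2 has shape L^2 M (L != M), so D-series; mu = 7 gives D_7.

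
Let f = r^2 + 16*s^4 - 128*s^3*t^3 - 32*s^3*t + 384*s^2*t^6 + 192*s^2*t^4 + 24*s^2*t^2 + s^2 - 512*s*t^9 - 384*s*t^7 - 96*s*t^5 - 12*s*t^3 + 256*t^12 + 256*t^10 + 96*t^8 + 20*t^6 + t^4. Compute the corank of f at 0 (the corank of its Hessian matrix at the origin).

1

Hessian at 0 has rank 2.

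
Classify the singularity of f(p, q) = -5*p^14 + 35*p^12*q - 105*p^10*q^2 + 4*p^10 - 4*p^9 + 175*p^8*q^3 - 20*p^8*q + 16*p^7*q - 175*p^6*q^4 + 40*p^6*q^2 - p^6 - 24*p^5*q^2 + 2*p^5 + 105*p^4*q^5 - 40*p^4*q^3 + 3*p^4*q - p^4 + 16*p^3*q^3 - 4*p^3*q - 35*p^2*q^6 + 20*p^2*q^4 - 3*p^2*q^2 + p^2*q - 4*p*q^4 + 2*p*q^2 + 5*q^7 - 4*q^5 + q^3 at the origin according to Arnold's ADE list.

The Hessian of f at 0 has rank 0. Corank 2; j^3 = q*(p + q)^2 has shape L^2 M (L != M), so D-series; mu = 8 gives D_8.

D_{8}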